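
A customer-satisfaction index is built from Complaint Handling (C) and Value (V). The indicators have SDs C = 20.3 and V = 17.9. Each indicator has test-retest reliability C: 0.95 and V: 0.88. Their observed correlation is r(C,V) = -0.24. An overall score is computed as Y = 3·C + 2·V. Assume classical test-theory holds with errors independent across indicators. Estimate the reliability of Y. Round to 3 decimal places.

Var(Y) = 3²·20.3² + 2²·17.9² + 2·[6·20.3·17.9·(-0.24)] = 4990.45 − 1046.51 = 3943.94.
Because errors are independent across components, Cov(Tᵢ,Tⱼ) = Cov(Xᵢ,Xⱼ); the off-diagonal part of the true-score variance is the same as above.
True-score variance = [3²·20.3²·0.95 + 2²·17.9²·0.88] − 1046.51 = 4651.21 − 1046.51 = 3604.71.
Reliability = 3604.71 / 3943.94 = 0.914.

0.914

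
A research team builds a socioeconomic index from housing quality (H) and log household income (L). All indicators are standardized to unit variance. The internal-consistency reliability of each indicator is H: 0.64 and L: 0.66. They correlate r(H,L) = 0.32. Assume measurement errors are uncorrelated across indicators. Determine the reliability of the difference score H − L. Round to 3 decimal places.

Var(H−L) = 1 + 1 − 2·0.32 = 2 − 0.64 = 1.36.
Under uncorrelated errors the observed covariances equal the true-score covariances, so only the own-variance terms attenuate.
True-score variance = [0.64 + 0.66] − 0.64 = 1.3 − 0.64 = 0.66.
Reliability = 0.66 / 1.36 = 0.485.

0.485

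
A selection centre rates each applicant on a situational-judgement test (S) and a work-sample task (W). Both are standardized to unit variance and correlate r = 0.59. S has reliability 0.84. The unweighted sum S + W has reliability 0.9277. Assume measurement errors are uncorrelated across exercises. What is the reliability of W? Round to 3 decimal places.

0.930

Var(S+W) = 2 + 2·0.59 = 3.180.
True-score variance = ρ_S + ρ_W + 2·0.59, so 0.9277 = (0.84 + ρ_W + 1.18) / 3.180.
ρ_W = 0.9277·3.180 − 0.84 − 1.18 = 0.930.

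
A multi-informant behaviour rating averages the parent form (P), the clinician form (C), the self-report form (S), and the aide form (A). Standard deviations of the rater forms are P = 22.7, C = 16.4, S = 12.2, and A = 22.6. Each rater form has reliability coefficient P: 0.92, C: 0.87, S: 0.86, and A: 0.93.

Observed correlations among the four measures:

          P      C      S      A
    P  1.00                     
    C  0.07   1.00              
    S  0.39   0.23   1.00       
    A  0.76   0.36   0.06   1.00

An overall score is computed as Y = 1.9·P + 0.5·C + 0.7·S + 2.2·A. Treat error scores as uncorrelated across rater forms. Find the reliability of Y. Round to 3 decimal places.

0.960

Var(Y) = 1.9²·22.7² + 0.5²·16.4² + 0.7²·12.2² + 2.2²·22.6² + 2·[0.95·22.7·16.4·0.07 + 1.33·22.7·12.2·0.39 + 4.18·22.7·22.6·0.76 + 0.35·16.4·12.2·0.23 + 1.1·16.4·22.6·0.36 + 1.54·12.2·22.6·0.06] = 4472.45 + 3973.05 = 8445.49.
Because errors are independent across components, Cov(Tᵢ,Tⱼ) = Cov(Xᵢ,Xⱼ); the off-diagonal part of the true-score variance is the same as above.
True-score variance = [1.9²·22.7²·0.92 + 0.5²·16.4²·0.87 + 0.7²·12.2²·0.86 + 2.2²·22.6²·0.93] + 3973.05 = 4131.63 + 3973.05 = 8104.68.
Reliability = 8104.68 / 8445.49 = 0.960.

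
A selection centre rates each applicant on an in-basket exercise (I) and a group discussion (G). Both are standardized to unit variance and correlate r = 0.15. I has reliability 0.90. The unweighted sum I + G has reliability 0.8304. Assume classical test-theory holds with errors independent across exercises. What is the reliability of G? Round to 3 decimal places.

0.710

Var(I+G) = 2 + 2·0.15 = 2.300.
True-score variance = ρ_I + ρ_G + 2·0.15, so 0.8304 = (0.90 + ρ_G + 0.30) / 2.300.
ρ_G = 0.8304·2.300 − 0.90 − 0.30 = 0.710.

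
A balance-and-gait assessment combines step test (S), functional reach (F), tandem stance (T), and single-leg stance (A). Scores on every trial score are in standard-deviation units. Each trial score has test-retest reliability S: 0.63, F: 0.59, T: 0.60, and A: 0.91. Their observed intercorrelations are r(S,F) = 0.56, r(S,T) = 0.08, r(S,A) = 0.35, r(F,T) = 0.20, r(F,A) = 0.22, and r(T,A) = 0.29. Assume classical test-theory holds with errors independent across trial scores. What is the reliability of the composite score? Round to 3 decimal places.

0.828

Var(S+F+T+A) = 4 + 2·[0.56 + 0.08 + 0.35 + 0.20 + 0.22 + 0.29] = 4 + 3.4 = 7.4.
Because errors are independent across components, Cov(Tᵢ,Tⱼ) = Cov(Xᵢ,Xⱼ); the off-diagonal part of the true-score variance is the same as above.
True-score variance = [0.63 + 0.59 + 0.60 + 0.91] + 3.4 = 2.73 + 3.4 = 6.13.
Reliability = 6.13 / 7.4 = 0.828.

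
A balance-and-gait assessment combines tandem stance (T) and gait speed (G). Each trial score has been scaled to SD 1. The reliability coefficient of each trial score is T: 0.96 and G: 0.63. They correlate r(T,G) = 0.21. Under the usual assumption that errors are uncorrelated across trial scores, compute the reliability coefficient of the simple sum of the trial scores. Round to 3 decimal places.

0.831

Var(T+G) = 2 + 2·[0.21] = 2 + 0.42 = 2.42.
Because errors are independent across components, Cov(Tᵢ,Tⱼ) = Cov(Xᵢ,Xⱼ); the off-diagonal part of the true-score variance is the same as above.
True-score variance = [0.96 + 0.63] + 0.42 = 1.59 + 0.42 = 2.01.
Reliability = 2.01 / 2.42 = 0.831.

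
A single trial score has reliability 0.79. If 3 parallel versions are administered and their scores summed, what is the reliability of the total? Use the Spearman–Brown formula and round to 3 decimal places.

ρ_k = kρ / (1 + (k−1)ρ) = 3·0.79 / (1 + 2·0.79) = 2.370 / 2.580 = 0.919.

0.919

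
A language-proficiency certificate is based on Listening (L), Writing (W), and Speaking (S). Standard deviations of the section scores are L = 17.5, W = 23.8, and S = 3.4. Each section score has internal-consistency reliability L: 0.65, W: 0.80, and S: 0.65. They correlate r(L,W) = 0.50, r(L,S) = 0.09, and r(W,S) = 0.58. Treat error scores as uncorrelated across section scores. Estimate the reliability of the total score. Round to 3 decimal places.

Var(L+W+S) = 17.5² + 23.8² + 3.4² + 2·[17.5·23.8·0.50 + 17.5·3.4·0.09 + 23.8·3.4·0.58] = 884.25 + 521.077 = 1405.33.
Under uncorrelated errors the observed covariances equal the true-score covariances, so only the own-variance terms attenuate.
True-score variance = [17.5²·0.65 + 23.8²·0.80 + 3.4²·0.65] + 521.077 = 659.729 + 521.077 = 1180.81.
Reliability = 1180.81 / 1405.33 = 0.840.

0.840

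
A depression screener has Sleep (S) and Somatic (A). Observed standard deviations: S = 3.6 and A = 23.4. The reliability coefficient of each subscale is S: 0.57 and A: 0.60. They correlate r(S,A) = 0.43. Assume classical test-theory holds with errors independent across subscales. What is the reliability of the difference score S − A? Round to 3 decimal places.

Var(S−A) = 3.6² + 23.4² − 2·3.6·23.4·0.43 = 560.52 − 72.4464 = 488.074.
Under uncorrelated errors the observed covariances equal the true-score covariances, so only the own-variance terms attenuate.
True-score variance = [3.6²·0.57 + 23.4²·0.60] − 72.4464 = 335.923 − 72.4464 = 263.477.
Reliability = 263.477 / 488.074 = 0.540.

0.540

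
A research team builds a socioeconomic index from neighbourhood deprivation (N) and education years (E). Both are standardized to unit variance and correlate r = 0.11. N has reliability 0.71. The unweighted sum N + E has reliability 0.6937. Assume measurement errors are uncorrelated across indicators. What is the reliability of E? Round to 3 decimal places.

0.610

Var(N+E) = 2 + 2·0.11 = 2.220.
True-score variance = ρ_N + ρ_E + 2·0.11, so 0.6937 = (0.71 + ρ_E + 0.22) / 2.220.
ρ_E = 0.6937·2.220 − 0.71 − 0.22 = 0.610.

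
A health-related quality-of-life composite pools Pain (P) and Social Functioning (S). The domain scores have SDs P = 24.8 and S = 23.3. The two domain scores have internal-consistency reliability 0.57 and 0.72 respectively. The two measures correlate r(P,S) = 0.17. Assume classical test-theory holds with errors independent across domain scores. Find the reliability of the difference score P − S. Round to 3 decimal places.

Var(P−S) = 24.8² + 23.3² − 2·24.8·23.3·0.17 = 1157.93 − 196.466 = 961.464.
Because errors are independent across components, Cov(Tᵢ,Tⱼ) = Cov(Xᵢ,Xⱼ); the off-diagonal part of the true-score variance is the same as above.
True-score variance = [24.8²·0.57 + 23.3²·0.72] − 196.466 = 741.454 − 196.466 = 544.988.
Reliability = 544.988 / 961.464 = 0.567.

0.567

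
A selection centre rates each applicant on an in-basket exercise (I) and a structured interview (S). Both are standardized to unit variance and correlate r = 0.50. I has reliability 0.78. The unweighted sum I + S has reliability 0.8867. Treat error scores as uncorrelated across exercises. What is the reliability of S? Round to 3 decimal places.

Var(I+S) = 2 + 2·0.50 = 3.000.
True-score variance = ρ_I + ρ_S + 2·0.50, so 0.8867 = (0.78 + ρ_S + 1.00) / 3.000.
ρ_S = 0.8867·3.000 − 0.78 − 1.00 = 0.880.

0.880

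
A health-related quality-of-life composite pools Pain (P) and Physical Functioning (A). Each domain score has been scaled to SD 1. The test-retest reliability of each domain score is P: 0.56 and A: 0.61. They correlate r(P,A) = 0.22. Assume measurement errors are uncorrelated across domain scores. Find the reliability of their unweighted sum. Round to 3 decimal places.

0.660

Var(P+A) = 2 + 2·[0.22] = 2 + 0.44 = 2.44.
Because errors are independent across components, Cov(Tᵢ,Tⱼ) = Cov(Xᵢ,Xⱼ); the off-diagonal part of the true-score variance is the same as above.
True-score variance = [0.56 + 0.61] + 0.44 = 1.17 + 0.44 = 1.61.
Reliability = 1.61 / 2.44 = 0.660.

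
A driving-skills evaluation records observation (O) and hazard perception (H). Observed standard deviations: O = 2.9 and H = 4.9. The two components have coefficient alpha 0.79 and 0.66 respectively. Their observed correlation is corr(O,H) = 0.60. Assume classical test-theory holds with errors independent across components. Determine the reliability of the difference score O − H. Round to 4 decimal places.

0.3539

Var(O−H) = 2.9² + 4.9² − 2·2.9·4.9·0.60 = 32.42 − 17.052 = 15.368.
With uncorrelated errors the cross-covariances are all true-score covariance, so they carry over unchanged; only the diagonal terms shrink to ρᵢσᵢ².
True-score variance = [2.9²·0.79 + 4.9²·0.66] − 17.052 = 22.4905 − 17.052 = 5.4385.
Reliability = 5.4385 / 15.368 = 0.3539.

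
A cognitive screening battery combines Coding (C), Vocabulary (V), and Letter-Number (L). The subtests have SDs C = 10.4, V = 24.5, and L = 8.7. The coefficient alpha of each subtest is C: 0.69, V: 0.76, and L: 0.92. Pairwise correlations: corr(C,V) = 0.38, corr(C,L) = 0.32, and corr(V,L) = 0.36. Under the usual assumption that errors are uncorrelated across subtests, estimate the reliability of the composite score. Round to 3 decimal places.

Var(C+V+L) = 10.4² + 24.5² + 8.7² + 2·[10.4·24.5·0.38 + 10.4·8.7·0.32 + 24.5·8.7·0.36] = 784.1 + 405.023 = 1189.12.
Because errors are independent across components, Cov(Tᵢ,Tⱼ) = Cov(Xᵢ,Xⱼ); the off-diagonal part of the true-score variance is the same as above.
True-score variance = [10.4²·0.69 + 24.5²·0.76 + 8.7²·0.92] + 405.023 = 600.455 + 405.023 = 1005.48.
Reliability = 1005.48 / 1189.12 = 0.846.

0.846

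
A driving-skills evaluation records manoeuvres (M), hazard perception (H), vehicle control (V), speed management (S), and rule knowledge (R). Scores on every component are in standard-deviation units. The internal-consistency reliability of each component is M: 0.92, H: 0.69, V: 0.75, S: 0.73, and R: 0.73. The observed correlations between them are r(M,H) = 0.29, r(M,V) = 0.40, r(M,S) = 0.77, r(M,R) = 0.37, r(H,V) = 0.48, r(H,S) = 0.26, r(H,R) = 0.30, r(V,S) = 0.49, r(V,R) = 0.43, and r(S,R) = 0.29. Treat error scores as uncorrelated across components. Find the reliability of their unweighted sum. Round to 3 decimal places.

Var(M+H+V+S+R) = 5 + 2·[0.29 + 0.40 + 0.77 + 0.37 + 0.48 + 0.26 + 0.30 + 0.49 + 0.43 + 0.29] = 5 + 8.16 = 13.16.
With uncorrelated errors the cross-covariances are all true-score covariance, so they carry over unchanged; only the diagonal terms shrink to ρᵢσᵢ².
True-score variance = [0.92 + 0.69 + 0.75 + 0.73 + 0.73] + 8.16 = 3.82 + 8.16 = 11.98.
Reliability = 11.98 / 13.16 = 0.910.

0.910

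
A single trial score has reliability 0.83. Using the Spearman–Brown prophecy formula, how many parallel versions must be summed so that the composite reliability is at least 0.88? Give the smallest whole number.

2

k ≥ ρ*(1−ρ₁)/(ρ₁(1−ρ*)) = 0.88·0.17 / (0.83·0.12) = 1.502.
Smallest integer k = 2.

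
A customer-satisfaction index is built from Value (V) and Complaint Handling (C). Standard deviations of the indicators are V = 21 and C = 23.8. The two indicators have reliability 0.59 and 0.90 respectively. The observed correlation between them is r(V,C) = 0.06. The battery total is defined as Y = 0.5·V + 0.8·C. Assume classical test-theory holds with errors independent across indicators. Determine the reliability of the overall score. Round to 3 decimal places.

Var(Y) = 0.5²·21² + 0.8²·23.8² + 2·[0.4·21·23.8·0.06] = 472.772 + 23.9904 = 496.762.
Under uncorrelated errors the observed covariances equal the true-score covariances, so only the own-variance terms attenuate.
True-score variance = [0.5²·21²·0.59 + 0.8²·23.8²·0.90] + 23.9904 = 391.317 + 23.9904 = 415.307.
Reliability = 415.307 / 496.762 = 0.836.

0.836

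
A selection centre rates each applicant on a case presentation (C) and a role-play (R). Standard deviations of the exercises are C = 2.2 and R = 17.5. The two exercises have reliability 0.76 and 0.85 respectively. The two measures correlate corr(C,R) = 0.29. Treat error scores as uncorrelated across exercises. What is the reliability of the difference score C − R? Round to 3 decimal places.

0.837

Var(C−R) = 2.2² + 17.5² − 2·2.2·17.5·0.29 = 311.09 − 22.33 = 288.76.
Because errors are independent across components, Cov(Tᵢ,Tⱼ) = Cov(Xᵢ,Xⱼ); the off-diagonal part of the true-score variance is the same as above.
True-score variance = [2.2²·0.76 + 17.5²·0.85] − 22.33 = 263.991 − 22.33 = 241.661.
Reliability = 241.661 / 288.76 = 0.837.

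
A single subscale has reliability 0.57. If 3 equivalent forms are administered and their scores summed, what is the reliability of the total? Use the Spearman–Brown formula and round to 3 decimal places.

0.799

ρ_k = kρ / (1 + (k−1)ρ) = 3·0.57 / (1 + 2·0.57) = 1.710 / 2.140 = 0.799.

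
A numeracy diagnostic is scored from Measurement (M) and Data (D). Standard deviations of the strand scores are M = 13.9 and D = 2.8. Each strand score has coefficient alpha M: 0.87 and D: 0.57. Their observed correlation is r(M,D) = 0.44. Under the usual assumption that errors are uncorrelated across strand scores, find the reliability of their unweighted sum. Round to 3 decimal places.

Var(M+D) = 13.9² + 2.8² + 2·[13.9·2.8·0.44] = 201.05 + 34.2496 = 235.3.
Because errors are independent across components, Cov(Tᵢ,Tⱼ) = Cov(Xᵢ,Xⱼ); the off-diagonal part of the true-score variance is the same as above.
True-score variance = [13.9²·0.87 + 2.8²·0.57] + 34.2496 = 172.561 + 34.2496 = 206.811.
Reliability = 206.811 / 235.3 = 0.879.

0.879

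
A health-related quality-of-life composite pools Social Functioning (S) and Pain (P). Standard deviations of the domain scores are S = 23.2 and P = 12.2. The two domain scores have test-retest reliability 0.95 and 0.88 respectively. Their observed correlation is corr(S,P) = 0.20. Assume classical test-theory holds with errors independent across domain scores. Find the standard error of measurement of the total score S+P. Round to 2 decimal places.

Var(total) = 687.08 + 113.216 = 800.296.
True-score variance = 642.307 + 113.216 = 755.523, so reliability = 0.9441.
Error variance = 800.296 − 755.523 = 44.7728; SEM = √44.7728 = 6.69.

6.69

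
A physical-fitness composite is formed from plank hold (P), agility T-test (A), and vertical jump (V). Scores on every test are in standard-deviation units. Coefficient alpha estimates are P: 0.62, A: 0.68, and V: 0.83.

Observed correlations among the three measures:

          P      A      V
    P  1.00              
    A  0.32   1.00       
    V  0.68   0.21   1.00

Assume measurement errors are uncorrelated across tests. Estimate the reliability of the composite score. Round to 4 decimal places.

0.8395

Var(P+A+V) = 3 + 2·[0.32 + 0.68 + 0.21] = 3 + 2.42 = 5.42.
Because errors are independent across components, Cov(Tᵢ,Tⱼ) = Cov(Xᵢ,Xⱼ); the off-diagonal part of the true-score variance is the same as above.
True-score variance = [0.62 + 0.68 + 0.83] + 2.42 = 2.13 + 2.42 = 4.55.
Reliability = 4.55 / 5.42 = 0.8395.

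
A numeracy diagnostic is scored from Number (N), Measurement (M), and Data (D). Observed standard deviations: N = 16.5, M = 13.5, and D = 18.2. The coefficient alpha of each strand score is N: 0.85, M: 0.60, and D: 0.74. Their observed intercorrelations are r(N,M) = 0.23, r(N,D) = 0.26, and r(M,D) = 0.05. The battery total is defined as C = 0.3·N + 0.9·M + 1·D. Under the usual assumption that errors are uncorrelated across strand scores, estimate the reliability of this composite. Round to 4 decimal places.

0.7519

Var(C) = 0.3²·16.5² + 0.9²·13.5² + 18.2² + 2·[0.27·16.5·13.5·0.23 + 0.3·16.5·18.2·0.26 + 0.9·13.5·18.2·0.05] = 503.365 + 96.6253 = 599.99.
With uncorrelated errors the cross-covariances are all true-score covariance, so they carry over unchanged; only the diagonal terms shrink to ρᵢσᵢ².
True-score variance = [0.3²·16.5²·0.85 + 0.9²·13.5²·0.60 + 18.2²·0.74] + 96.6253 = 354.518 + 96.6253 = 451.144.
Reliability = 451.144 / 599.99 = 0.7519.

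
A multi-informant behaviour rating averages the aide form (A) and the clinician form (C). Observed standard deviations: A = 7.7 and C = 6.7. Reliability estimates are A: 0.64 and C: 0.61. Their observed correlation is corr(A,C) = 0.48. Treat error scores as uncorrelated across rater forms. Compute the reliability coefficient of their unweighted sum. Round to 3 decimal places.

0.747

Var(A+C) = 7.7² + 6.7² + 2·[7.7·6.7·0.48] = 104.18 + 49.5264 = 153.706.
With uncorrelated errors the cross-covariances are all true-score covariance, so they carry over unchanged; only the diagonal terms shrink to ρᵢσᵢ².
True-score variance = [7.7²·0.64 + 6.7²·0.61] + 49.5264 = 65.3285 + 49.5264 = 114.855.
Reliability = 114.855 / 153.706 = 0.747.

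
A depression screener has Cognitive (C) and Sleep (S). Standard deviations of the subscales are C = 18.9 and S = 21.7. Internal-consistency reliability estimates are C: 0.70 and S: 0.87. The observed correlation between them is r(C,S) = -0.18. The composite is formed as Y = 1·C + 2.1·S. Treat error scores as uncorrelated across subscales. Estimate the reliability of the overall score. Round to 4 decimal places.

0.8224

Var(Y) = 18.9² + 2.1²·21.7² + 2·[2.1·18.9·21.7·(-0.18)] = 2433.83 − 310.058 = 2123.78.
With uncorrelated errors the cross-covariances are all true-score covariance, so they carry over unchanged; only the diagonal terms shrink to ρᵢσᵢ².
True-score variance = [18.9²·0.70 + 2.1²·21.7²·0.87] − 310.058 = 2056.71 − 310.058 = 1746.65.
Reliability = 1746.65 / 2123.78 = 0.8224.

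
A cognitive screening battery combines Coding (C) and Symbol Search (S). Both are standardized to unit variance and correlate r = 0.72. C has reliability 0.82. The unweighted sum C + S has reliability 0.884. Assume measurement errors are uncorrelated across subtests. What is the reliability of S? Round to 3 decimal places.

0.781

Var(C+S) = 2 + 2·0.72 = 3.440.
True-score variance = ρ_C + ρ_S + 2·0.72, so 0.884 = (0.82 + ρ_S + 1.44) / 3.440.
ρ_S = 0.884·3.440 − 0.82 − 1.44 = 0.781.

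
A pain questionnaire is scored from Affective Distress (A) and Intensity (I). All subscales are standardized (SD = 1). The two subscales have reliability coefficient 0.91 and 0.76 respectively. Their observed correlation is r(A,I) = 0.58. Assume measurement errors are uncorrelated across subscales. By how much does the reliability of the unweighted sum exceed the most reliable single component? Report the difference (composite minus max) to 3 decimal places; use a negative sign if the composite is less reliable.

Var(sum) = 2 + 1.16 = 3.16; true-score variance = 1.67 + 1.16 = 2.83; composite reliability = 0.8956.
Max component reliability = 0.9100.
Difference = 0.8956 − 0.9100 = -0.014.

-0.014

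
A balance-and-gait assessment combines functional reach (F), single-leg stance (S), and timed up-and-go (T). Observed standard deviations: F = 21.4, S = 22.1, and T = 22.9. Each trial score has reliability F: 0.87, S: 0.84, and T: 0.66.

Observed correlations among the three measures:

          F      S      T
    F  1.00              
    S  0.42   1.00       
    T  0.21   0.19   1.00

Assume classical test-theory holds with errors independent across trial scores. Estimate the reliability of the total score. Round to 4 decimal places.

0.8606

Var(F+S+T) = 21.4² + 22.1² + 22.9² + 2·[21.4·22.1·0.42 + 21.4·22.9·0.21 + 22.1·22.9·0.19] = 1470.78 + 795.409 = 2266.19.
With uncorrelated errors the cross-covariances are all true-score covariance, so they carry over unchanged; only the diagonal terms shrink to ρᵢσᵢ².
True-score variance = [21.4²·0.87 + 22.1²·0.84 + 22.9²·0.66] + 795.409 = 1154.8 + 795.409 = 1950.21.
Reliability = 1950.21 / 2266.19 = 0.8606.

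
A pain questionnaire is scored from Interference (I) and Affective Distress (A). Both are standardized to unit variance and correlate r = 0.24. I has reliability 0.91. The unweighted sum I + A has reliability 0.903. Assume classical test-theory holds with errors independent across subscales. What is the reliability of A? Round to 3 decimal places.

0.849

Var(I+A) = 2 + 2·0.24 = 2.480.
True-score variance = ρ_I + ρ_A + 2·0.24, so 0.903 = (0.91 + ρ_A + 0.48) / 2.480.
ρ_A = 0.903·2.480 − 0.91 − 0.48 = 0.849.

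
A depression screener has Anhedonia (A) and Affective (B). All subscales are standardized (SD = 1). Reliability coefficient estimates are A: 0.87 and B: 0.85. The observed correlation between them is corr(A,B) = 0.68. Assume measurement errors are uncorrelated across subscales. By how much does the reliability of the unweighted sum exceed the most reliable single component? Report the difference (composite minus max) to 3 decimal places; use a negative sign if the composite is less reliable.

0.047

Var(sum) = 2 + 1.36 = 3.36; true-score variance = 1.72 + 1.36 = 3.08; composite reliability = 0.9167.
Max component reliability = 0.8700.
Difference = 0.9167 − 0.8700 = 0.047.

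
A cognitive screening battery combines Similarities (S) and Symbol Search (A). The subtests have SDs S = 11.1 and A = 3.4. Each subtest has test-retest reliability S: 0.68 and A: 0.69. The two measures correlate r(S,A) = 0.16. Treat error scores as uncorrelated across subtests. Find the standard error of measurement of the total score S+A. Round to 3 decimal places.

Var(total) = 134.77 + 12.0768 = 146.847.
True-score variance = 91.7592 + 12.0768 = 103.836, so reliability = 0.7071.
Error variance = 146.847 − 103.836 = 43.0108; SEM = √43.0108 = 6.558.

6.558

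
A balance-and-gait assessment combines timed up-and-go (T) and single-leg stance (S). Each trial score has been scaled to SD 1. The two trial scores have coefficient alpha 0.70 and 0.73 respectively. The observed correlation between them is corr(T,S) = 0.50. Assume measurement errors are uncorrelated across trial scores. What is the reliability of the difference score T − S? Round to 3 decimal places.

0.430

Var(T−S) = 1 + 1 − 2·0.50 = 2 − 1 = 1.
With uncorrelated errors the cross-covariances are all true-score covariance, so they carry over unchanged; only the diagonal terms shrink to ρᵢσᵢ².
True-score variance = [0.70 + 0.73] − 1 = 1.43 − 1 = 0.43.
Reliability = 0.43 / 1 = 0.430.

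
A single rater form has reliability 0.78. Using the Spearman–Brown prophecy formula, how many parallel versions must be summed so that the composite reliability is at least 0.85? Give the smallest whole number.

2

k ≥ ρ*(1−ρ₁)/(ρ₁(1−ρ*)) = 0.85·0.22 / (0.78·0.15) = 1.598.
Smallest integer k = 2.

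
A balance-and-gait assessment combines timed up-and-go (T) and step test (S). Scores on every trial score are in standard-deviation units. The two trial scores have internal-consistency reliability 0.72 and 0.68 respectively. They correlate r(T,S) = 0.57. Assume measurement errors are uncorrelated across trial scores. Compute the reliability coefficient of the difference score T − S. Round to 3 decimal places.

0.302

Var(T−S) = 1 + 1 − 2·0.57 = 2 − 1.14 = 0.86.
Because errors are independent across components, Cov(Tᵢ,Tⱼ) = Cov(Xᵢ,Xⱼ); the off-diagonal part of the true-score variance is the same as above.
True-score variance = [0.72 + 0.68] − 1.14 = 1.4 − 1.14 = 0.26.
Reliability = 0.26 / 0.86 = 0.302.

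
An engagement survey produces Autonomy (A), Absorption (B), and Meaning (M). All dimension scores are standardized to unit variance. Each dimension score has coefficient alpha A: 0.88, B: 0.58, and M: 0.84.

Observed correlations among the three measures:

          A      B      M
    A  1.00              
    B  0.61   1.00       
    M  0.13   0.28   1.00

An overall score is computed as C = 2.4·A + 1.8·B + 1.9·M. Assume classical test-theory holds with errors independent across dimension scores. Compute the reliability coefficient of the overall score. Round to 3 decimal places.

0.875

Var(C) = 2.4² + 1.8² + 1.9² + 2·[4.32·0.61 + 4.56·0.13 + 3.42·0.28] = 12.61 + 8.3712 = 20.9812.
Because errors are independent across components, Cov(Tᵢ,Tⱼ) = Cov(Xᵢ,Xⱼ); the off-diagonal part of the true-score variance is the same as above.
True-score variance = [2.4²·0.88 + 1.8²·0.58 + 1.9²·0.84] + 8.3712 = 9.9804 + 8.3712 = 18.3516.
Reliability = 18.3516 / 20.9812 = 0.875.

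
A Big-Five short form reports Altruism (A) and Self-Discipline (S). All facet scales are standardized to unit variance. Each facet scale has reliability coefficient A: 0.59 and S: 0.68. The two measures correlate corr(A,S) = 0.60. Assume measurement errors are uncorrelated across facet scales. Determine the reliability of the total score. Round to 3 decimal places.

0.772

Var(A+S) = 2 + 2·[0.60] = 2 + 1.2 = 3.2.
Under uncorrelated errors the observed covariances equal the true-score covariances, so only the own-variance terms attenuate.
True-score variance = [0.59 + 0.68] + 1.2 = 1.27 + 1.2 = 2.47.
Reliability = 2.47 / 3.2 = 0.772.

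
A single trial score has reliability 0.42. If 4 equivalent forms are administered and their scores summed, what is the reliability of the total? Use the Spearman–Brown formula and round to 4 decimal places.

ρ_k = kρ / (1 + (k−1)ρ) = 4·0.42 / (1 + 3·0.42) = 1.680 / 2.260 = 0.7434.

0.7434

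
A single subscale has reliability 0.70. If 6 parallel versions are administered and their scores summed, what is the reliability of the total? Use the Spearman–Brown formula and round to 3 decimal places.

ρ_k = kρ / (1 + (k−1)ρ) = 6·0.70 / (1 + 5·0.70) = 4.200 / 4.500 = 0.933.

0.933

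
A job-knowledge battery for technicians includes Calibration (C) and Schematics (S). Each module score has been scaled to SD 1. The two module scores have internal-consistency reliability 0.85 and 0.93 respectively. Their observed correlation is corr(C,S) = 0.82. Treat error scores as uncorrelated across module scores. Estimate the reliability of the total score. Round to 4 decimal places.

0.9396

Var(C+S) = 2 + 2·[0.82] = 2 + 1.64 = 3.64.
With uncorrelated errors the cross-covariances are all true-score covariance, so they carry over unchanged; only the diagonal terms shrink to ρᵢσᵢ².
True-score variance = [0.85 + 0.93] + 1.64 = 1.78 + 1.64 = 3.42.
Reliability = 3.42 / 3.64 = 0.9396.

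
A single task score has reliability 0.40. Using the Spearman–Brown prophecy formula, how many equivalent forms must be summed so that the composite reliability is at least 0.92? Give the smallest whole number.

18

k ≥ ρ*(1−ρ₁)/(ρ₁(1−ρ*)) = 0.92·0.60 / (0.40·0.08) = 17.250.
Smallest integer k = 18.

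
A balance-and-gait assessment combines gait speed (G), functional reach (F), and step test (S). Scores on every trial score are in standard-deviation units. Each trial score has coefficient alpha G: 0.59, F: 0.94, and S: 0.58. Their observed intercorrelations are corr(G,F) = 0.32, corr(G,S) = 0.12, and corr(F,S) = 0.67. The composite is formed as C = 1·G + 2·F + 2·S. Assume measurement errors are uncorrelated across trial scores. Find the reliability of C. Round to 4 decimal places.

0.8555

Var(C) = 1 + 2² + 2² + 2·[2·0.32 + 2·0.12 + 4·0.67] = 9 + 7.12 = 16.12.
Because errors are independent across components, Cov(Tᵢ,Tⱼ) = Cov(Xᵢ,Xⱼ); the off-diagonal part of the true-score variance is the same as above.
True-score variance = [0.59 + 2²·0.94 + 2²·0.58] + 7.12 = 6.67 + 7.12 = 13.79.
Reliability = 13.79 / 16.12 = 0.8555.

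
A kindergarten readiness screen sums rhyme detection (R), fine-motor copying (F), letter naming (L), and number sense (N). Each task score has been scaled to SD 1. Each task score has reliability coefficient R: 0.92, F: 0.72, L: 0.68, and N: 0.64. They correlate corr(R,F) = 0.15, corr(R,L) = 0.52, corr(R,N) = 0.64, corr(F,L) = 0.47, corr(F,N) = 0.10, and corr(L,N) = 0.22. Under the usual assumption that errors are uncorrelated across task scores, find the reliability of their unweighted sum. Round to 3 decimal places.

Var(R+F+L+N) = 4 + 2·[0.15 + 0.52 + 0.64 + 0.47 + 0.10 + 0.22] = 4 + 4.2 = 8.2.
With uncorrelated errors the cross-covariances are all true-score covariance, so they carry over unchanged; only the diagonal terms shrink to ρᵢσᵢ².
True-score variance = [0.92 + 0.72 + 0.68 + 0.64] + 4.2 = 2.96 + 4.2 = 7.16.
Reliability = 7.16 / 8.2 = 0.873.

0.873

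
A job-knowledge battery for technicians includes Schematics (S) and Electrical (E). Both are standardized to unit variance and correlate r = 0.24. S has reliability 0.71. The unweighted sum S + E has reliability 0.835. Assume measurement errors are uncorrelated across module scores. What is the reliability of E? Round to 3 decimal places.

0.881

Var(S+E) = 2 + 2·0.24 = 2.480.
True-score variance = ρ_S + ρ_E + 2·0.24, so 0.835 = (0.71 + ρ_E + 0.48) / 2.480.
ρ_E = 0.835·2.480 − 0.71 − 0.48 = 0.881.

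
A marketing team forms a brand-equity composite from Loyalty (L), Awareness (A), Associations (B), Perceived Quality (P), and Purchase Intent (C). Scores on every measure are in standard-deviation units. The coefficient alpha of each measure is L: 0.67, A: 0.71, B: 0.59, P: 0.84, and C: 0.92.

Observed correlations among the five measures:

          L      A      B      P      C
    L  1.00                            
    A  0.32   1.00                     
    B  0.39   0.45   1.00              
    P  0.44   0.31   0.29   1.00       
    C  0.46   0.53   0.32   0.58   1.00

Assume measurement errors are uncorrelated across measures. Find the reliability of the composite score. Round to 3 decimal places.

0.904

Var(L+A+B+P+C) = 5 + 2·[0.32 + 0.39 + 0.44 + 0.46 + 0.45 + 0.31 + 0.53 + 0.29 + 0.32 + 0.58] = 5 + 8.18 = 13.18.
Because errors are independent across components, Cov(Tᵢ,Tⱼ) = Cov(Xᵢ,Xⱼ); the off-diagonal part of the true-score variance is the same as above.
True-score variance = [0.67 + 0.71 + 0.59 + 0.84 + 0.92] + 8.18 = 3.73 + 8.18 = 11.91.
Reliability = 11.91 / 13.18 = 0.904.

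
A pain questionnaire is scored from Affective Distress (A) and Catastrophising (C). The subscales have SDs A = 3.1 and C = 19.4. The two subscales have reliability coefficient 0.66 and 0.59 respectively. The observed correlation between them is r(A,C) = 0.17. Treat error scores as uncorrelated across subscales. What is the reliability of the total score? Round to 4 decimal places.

0.6123

Var(A+C) = 3.1² + 19.4² + 2·[3.1·19.4·0.17] = 385.97 + 20.4476 = 406.418.
Under uncorrelated errors the observed covariances equal the true-score covariances, so only the own-variance terms attenuate.
True-score variance = [3.1²·0.66 + 19.4²·0.59] + 20.4476 = 228.395 + 20.4476 = 248.843.
Reliability = 248.843 / 406.418 = 0.6123.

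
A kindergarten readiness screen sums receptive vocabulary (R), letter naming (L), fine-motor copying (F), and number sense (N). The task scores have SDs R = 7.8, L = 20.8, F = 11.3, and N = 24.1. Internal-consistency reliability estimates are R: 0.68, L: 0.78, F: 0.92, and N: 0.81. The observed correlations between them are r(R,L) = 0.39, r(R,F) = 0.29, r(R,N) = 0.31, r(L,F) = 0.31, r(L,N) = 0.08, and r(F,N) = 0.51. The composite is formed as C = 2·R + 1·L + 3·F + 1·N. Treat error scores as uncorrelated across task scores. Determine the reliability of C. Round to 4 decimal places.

Var(C) = 2²·7.8² + 20.8² + 3²·11.3² + 24.1² + 2·[2·7.8·20.8·0.39 + 6·7.8·11.3·0.29 + 2·7.8·24.1·0.31 + 3·20.8·11.3·0.31 + 20.8·24.1·0.08 + 3·11.3·24.1·0.51] = 2406.02 + 2143.63 = 4549.65.
With uncorrelated errors the cross-covariances are all true-score covariance, so they carry over unchanged; only the diagonal terms shrink to ρᵢσᵢ².
True-score variance = [2²·7.8²·0.68 + 20.8²·0.78 + 3²·11.3²·0.92 + 24.1²·0.81] + 2143.63 = 2030.67 + 2143.63 = 4174.3.
Reliability = 4174.3 / 4549.65 = 0.9175.

0.9175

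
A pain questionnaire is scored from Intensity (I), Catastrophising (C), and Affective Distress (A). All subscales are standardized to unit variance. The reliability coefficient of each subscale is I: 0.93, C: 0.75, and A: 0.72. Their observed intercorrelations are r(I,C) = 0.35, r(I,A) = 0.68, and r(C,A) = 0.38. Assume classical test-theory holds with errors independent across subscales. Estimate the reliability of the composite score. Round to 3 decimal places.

Var(I+C+A) = 3 + 2·[0.35 + 0.68 + 0.38] = 3 + 2.82 = 5.82.
With uncorrelated errors the cross-covariances are all true-score covariance, so they carry over unchanged; only the diagonal terms shrink to ρᵢσᵢ².
True-score variance = [0.93 + 0.75 + 0.72] + 2.82 = 2.4 + 2.82 = 5.22.
Reliability = 5.22 / 5.82 = 0.897.

0.897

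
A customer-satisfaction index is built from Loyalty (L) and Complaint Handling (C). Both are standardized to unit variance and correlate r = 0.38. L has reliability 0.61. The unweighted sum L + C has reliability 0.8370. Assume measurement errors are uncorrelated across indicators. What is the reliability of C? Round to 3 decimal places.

Var(L+C) = 2 + 2·0.38 = 2.760.
True-score variance = ρ_L + ρ_C + 2·0.38, so 0.8370 = (0.61 + ρ_C + 0.76) / 2.760.
ρ_C = 0.8370·2.760 − 0.61 − 0.76 = 0.940.

0.940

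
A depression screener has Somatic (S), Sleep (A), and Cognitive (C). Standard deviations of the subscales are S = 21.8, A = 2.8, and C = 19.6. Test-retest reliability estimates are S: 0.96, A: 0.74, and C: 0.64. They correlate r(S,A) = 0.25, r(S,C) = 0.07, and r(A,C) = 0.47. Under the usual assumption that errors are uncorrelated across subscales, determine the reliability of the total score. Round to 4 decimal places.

Var(S+A+C) = 21.8² + 2.8² + 19.6² + 2·[21.8·2.8·0.25 + 21.8·19.6·0.07 + 2.8·19.6·0.47] = 867.24 + 141.926 = 1009.17.
Under uncorrelated errors the observed covariances equal the true-score covariances, so only the own-variance terms attenuate.
True-score variance = [21.8²·0.96 + 2.8²·0.74 + 19.6²·0.64] + 141.926 = 707.894 + 141.926 = 849.821.
Reliability = 849.821 / 1009.17 = 0.8421.

0.8421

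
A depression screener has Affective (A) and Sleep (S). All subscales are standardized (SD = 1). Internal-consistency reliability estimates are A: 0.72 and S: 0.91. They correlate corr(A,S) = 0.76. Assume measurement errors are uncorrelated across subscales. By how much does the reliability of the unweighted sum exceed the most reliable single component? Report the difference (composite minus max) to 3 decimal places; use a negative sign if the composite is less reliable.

-0.015

Var(sum) = 2 + 1.52 = 3.52; true-score variance = 1.63 + 1.52 = 3.15; composite reliability = 0.8949.
Max component reliability = 0.9100.
Difference = 0.8949 − 0.9100 = -0.015.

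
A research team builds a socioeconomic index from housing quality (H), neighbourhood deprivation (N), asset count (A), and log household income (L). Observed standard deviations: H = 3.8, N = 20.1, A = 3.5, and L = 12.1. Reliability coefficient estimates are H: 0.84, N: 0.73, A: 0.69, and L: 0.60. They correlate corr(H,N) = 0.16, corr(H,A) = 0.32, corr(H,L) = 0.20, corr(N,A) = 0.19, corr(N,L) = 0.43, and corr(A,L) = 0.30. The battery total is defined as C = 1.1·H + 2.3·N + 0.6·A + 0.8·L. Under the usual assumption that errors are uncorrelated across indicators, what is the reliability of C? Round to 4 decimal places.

Var(C) = 1.1²·3.8² + 2.3²·20.1² + 0.6²·3.5² + 0.8²·12.1² + 2·[2.53·3.8·20.1·0.16 + 0.66·3.8·3.5·0.32 + 0.88·3.8·12.1·0.20 + 1.38·20.1·3.5·0.19 + 1.84·20.1·12.1·0.43 + 0.48·3.5·12.1·0.30] = 2252.8 + 517.584 = 2770.38.
With uncorrelated errors the cross-covariances are all true-score covariance, so they carry over unchanged; only the diagonal terms shrink to ρᵢσᵢ².
True-score variance = [1.1²·3.8²·0.84 + 2.3²·20.1²·0.73 + 0.6²·3.5²·0.69 + 0.8²·12.1²·0.60] + 517.584 = 1634.11 + 517.584 = 2151.69.
Reliability = 2151.69 / 2770.38 = 0.7767.

0.7767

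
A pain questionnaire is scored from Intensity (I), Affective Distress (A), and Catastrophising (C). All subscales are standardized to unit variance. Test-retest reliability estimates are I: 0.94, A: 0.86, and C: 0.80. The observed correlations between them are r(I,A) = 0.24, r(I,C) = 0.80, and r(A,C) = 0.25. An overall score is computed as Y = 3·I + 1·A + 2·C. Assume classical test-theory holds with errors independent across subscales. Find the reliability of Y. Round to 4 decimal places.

0.9432

Var(Y) = 3² + 1 + 2² + 2·[3·0.24 + 6·0.80 + 2·0.25] = 14 + 12.04 = 26.04.
With uncorrelated errors the cross-covariances are all true-score covariance, so they carry over unchanged; only the diagonal terms shrink to ρᵢσᵢ².
True-score variance = [3²·0.94 + 0.86 + 2²·0.80] + 12.04 = 12.52 + 12.04 = 24.56.
Reliability = 24.56 / 26.04 = 0.9432.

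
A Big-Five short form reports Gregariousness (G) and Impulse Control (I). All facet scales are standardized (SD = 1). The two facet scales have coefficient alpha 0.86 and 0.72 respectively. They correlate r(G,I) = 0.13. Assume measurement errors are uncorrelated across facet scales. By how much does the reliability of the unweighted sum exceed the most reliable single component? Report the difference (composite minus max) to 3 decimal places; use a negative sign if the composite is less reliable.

-0.046

Var(sum) = 2 + 0.26 = 2.26; true-score variance = 1.58 + 0.26 = 1.84; composite reliability = 0.8142.
Max component reliability = 0.8600.
Difference = 0.8142 − 0.8600 = -0.046.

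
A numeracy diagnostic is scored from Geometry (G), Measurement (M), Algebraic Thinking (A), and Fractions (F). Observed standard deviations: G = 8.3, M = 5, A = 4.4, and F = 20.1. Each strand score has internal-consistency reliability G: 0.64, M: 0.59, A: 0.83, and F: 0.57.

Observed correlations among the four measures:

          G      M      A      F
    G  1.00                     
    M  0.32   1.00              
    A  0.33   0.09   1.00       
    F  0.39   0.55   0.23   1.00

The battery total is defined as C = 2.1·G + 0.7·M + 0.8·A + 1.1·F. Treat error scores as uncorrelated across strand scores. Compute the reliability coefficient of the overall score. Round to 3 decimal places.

0.753

Var(C) = 2.1²·8.3² + 0.7²·5² + 0.8²·4.4² + 1.1²·20.1² + 2·[1.47·8.3·5·0.32 + 1.68·8.3·4.4·0.33 + 2.31·8.3·20.1·0.39 + 0.56·5·4.4·0.09 + 0.77·5·20.1·0.55 + 0.88·4.4·20.1·0.23] = 817.297 + 503.272 = 1320.57.
With uncorrelated errors the cross-covariances are all true-score covariance, so they carry over unchanged; only the diagonal terms shrink to ρᵢσᵢ².
True-score variance = [2.1²·8.3²·0.64 + 0.7²·5²·0.59 + 0.8²·4.4²·0.83 + 1.1²·20.1²·0.57] + 503.272 = 490.592 + 503.272 = 993.865.
Reliability = 993.865 / 1320.57 = 0.753.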